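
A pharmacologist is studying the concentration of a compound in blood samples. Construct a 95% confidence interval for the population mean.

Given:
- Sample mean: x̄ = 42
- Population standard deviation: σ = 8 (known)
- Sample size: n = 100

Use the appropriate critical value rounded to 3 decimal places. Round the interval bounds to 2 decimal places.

The population standard deviation σ is known, so use a z-interval (standard normal critical value).

For 95% confidence, z* = 1.96 (from standard normal table)

Standard error: SE = σ/√n = 8/√100 = 0.800000

Margin of error: E = z* × SE = 1.96 × 0.800000 = 1.5680

Z-interval: x̄ ± E = 42 ± 1.5680 = (40.4320, 43.5680)

Rounded to 2 decimal places:

(40.43, 43.57)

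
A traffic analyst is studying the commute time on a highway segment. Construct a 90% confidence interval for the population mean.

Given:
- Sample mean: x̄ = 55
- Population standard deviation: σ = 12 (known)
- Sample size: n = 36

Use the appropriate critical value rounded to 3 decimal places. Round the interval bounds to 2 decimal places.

The population standard deviation σ is known, so use a z-interval (standard normal critical value).

For 90% confidence, z* = 1.645 (from standard normal table)

Standard error: SE = σ/√n = 12/√36 = 2.000000

Margin of error: E = z* × SE = 1.645 × 2.000000 = 3.2900

Z-interval: x̄ ± E = 55 ± 3.2900 = (51.7100, 58.2900)

Rounded to 2 decimal places:

(51.71, 58.29)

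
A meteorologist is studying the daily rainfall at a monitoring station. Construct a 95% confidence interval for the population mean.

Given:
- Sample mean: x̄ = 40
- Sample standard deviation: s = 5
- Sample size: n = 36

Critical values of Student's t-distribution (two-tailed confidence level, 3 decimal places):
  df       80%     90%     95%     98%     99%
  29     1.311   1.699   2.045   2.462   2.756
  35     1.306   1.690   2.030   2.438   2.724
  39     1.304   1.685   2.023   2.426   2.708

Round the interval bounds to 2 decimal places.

The population standard deviation σ is unknown (only the sample standard deviation s is given), so use a t-interval with df = n - 1 = 36 - 1 = 35.

For 95% confidence with df = 35, t* = 2.030 (from t-table)

Standard error: SE = s/√n = 5/√36 = 0.833333

Margin of error: E = t* × SE = 2.030 × 0.833333 = 1.6917

T-interval: x̄ ± E = 40 ± 1.6917 = (38.3083, 41.6917)

Rounded to 2 decimal places:

(38.31, 41.69)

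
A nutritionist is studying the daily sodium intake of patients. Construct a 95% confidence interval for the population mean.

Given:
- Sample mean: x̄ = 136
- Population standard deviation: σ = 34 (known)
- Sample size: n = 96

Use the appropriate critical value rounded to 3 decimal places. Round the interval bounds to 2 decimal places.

The population standard deviation σ is known, so use a z-interval (standard normal critical value).

For 95% confidence, z* = 1.96 (from standard normal table)

Standard error: SE = σ/√n = 34/√96 = 3.470110

Margin of error: E = z* × SE = 1.96 × 3.470110 = 6.8014

Z-interval: x̄ ± E = 136 ± 6.8014 = (129.1986, 142.8014)

Rounded to 2 decimal places:

(129.20, 142.80)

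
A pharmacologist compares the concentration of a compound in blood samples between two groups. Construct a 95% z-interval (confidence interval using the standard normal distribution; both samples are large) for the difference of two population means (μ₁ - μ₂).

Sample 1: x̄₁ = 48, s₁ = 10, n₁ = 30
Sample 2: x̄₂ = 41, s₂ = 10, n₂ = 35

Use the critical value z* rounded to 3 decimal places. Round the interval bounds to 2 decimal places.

Both samples are large (n₁ = 30 ≥ 30, n₂ = 35 ≥ 30), so a z-interval for the difference of means applies.

Point estimate: x̄₁ - x̄₂ = 48 - 41 = 7

Standard error: SE = √(s₁²/n₁ + s₂²/n₂)
= √(10²/30 + 10²/35)
= √(3.333333 + 2.857143)
= 2.488067

For 95% confidence, z* = 1.96 (from standard normal table)
Margin of error: E = z* × SE = 1.96 × 2.488067 = 4.8766

Z-interval: (x̄₁ - x̄₂) ± E = 7 ± 4.8766 = (2.1234, 11.8766)

Rounded to 2 decimal places:

(2.12, 11.88)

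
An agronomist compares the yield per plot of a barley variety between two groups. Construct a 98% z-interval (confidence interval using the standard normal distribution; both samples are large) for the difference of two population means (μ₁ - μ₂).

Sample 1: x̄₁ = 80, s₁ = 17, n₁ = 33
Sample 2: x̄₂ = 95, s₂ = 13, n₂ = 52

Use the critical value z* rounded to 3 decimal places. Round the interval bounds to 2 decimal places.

Both samples are large (n₁ = 33 ≥ 30, n₂ = 52 ≥ 30), so a z-interval for the difference of means applies.

Point estimate: x̄₁ - x̄₂ = 80 - 95 = -15

Standard error: SE = √(s₁²/n₁ + s₂²/n₂)
= √(17²/33 + 13²/52)
= √(8.757576 + 3.250000)
= 3.465195

For 98% confidence, z* = 2.326 (from standard normal table)
Margin of error: E = z* × SE = 2.326 × 3.465195 = 8.0600

Z-interval: (x̄₁ - x̄₂) ± E = -15 ± 8.0600 = (-23.0600, -6.9400)

Rounded to 2 decimal places:

(-23.06, -6.94)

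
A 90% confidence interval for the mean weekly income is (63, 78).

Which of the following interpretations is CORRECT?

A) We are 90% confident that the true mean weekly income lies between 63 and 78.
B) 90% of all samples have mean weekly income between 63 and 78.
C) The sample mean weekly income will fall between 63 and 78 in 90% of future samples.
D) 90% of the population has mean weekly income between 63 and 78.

A confidence interval represents our confidence in the procedure, not a probability statement about the parameter.

Key concept: If we repeated this sampling process many times and computed a 90% CI each time, about 90% of those intervals would contain the true population parameter.

For this specific interval (63, 78):
- Midpoint (point estimate): 70.5
- Margin of error: 7.5

The correct interpretation is the one stating confidence that the true parameter lies in the interval — option A.

A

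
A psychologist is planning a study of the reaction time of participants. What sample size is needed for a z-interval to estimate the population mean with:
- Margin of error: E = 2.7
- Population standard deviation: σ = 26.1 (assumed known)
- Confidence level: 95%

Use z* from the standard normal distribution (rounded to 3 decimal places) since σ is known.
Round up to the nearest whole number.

Using z* since population σ is known (z-interval formula).

For 95% confidence, z* = 1.96 (from standard normal table)

Sample size formula for z-interval: n = (z*σ/E)²

n = (1.96 × 26.1 / 2.7)²
  = (18.946667)²
  = 358.9762

Round up to the nearest whole number: n = 359

359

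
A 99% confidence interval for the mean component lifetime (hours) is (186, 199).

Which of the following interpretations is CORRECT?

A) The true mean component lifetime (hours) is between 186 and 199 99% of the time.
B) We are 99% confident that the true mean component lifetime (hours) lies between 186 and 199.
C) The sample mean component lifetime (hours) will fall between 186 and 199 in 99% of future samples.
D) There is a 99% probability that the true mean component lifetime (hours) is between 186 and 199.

A confidence interval represents our confidence in the procedure, not a probability statement about the parameter.

Key concept: If we repeated this sampling process many times and computed a 99% CI each time, about 99% of those intervals would contain the true population parameter.

For this specific interval (186, 199):
- Midpoint (point estimate): 192.5
- Margin of error: 6.5

The correct interpretation is the one stating confidence that the true parameter lies in the interval — option B.

B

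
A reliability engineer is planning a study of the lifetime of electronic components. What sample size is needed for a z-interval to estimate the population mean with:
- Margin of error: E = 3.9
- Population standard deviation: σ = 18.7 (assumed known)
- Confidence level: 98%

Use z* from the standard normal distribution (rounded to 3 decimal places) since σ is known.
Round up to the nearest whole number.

Using z* since population σ is known (z-interval formula).

For 98% confidence, z* = 2.326 (from standard normal table)

Sample size formula for z-interval: n = (z*σ/E)²

n = (2.326 × 18.7 / 3.9)²
  = (11.152872)²
  = 124.3865

Round up to the nearest whole number: n = 125

125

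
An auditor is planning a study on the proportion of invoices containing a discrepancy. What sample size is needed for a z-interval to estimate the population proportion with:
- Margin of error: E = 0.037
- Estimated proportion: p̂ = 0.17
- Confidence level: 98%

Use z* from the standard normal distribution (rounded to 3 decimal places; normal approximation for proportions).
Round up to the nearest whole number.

Using z* for proportion z-interval (normal approximation).

For 98% confidence, z* = 2.326 (from standard normal table)

Sample size formula for proportion z-interval: n = z*²p̂(1-p̂)/E²

n = 2.326² × 0.17 × 0.83 / 0.037²
  = 5.410276 × 0.1411 / 0.001369
  = 557.6260

Round up to the nearest whole number: n = 558

558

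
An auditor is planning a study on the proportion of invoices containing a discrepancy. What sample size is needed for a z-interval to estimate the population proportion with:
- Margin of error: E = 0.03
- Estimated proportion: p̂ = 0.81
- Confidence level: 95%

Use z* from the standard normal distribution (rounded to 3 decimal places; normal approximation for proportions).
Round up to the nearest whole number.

Using z* for proportion z-interval (normal approximation).

For 95% confidence, z* = 1.96 (from standard normal table)

Sample size formula for proportion z-interval: n = z*²p̂(1-p̂)/E²

n = 1.96² × 0.81 × 0.19 / 0.03²
  = 3.8416 × 0.1539 / 0.0009
  = 656.9136

Round up to the nearest whole number: n = 657

657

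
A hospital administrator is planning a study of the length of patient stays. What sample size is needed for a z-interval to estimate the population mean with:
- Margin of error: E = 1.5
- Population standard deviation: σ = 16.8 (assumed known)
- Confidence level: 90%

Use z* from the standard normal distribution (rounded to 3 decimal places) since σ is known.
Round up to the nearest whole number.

Using z* since population σ is known (z-interval formula).

For 90% confidence, z* = 1.645 (from standard normal table)

Sample size formula for z-interval: n = (z*σ/E)²

n = (1.645 × 16.8 / 1.5)²
  = (18.424000)²
  = 339.4438

Round up to the nearest whole number: n = 340

340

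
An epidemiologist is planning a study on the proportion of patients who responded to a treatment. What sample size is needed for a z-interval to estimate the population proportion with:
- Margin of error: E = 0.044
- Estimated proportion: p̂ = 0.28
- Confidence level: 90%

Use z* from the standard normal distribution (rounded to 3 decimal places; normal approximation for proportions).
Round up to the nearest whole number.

Using z* for proportion z-interval (normal approximation).

For 90% confidence, z* = 1.645 (from standard normal table)

Sample size formula for proportion z-interval: n = z*²p̂(1-p̂)/E²

n = 1.645² × 0.28 × 0.72 / 0.044²
  = 2.706025 × 0.2016 / 0.001936
  = 281.7844

Round up to the nearest whole number: n = 282

282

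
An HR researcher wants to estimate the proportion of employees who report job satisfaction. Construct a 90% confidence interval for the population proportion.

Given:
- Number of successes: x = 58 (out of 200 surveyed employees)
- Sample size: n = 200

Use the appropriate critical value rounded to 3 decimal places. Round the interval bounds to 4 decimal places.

Sample proportion: p̂ = 58/200 = 0.290000

Check conditions for normal approximation:
  np̂ = 58 ≥ 10 ✓
  n(1-p̂) = 142 ≥ 10 ✓

The sample is large enough, so use a z-interval (normal approximation) for the proportion.

For 90% confidence, z* = 1.645 (from standard normal table)

Standard error: SE = √(p̂(1-p̂)/n) = √(0.290000×0.710000/200) = 0.03208582

Margin of error: E = z* × SE = 1.645 × 0.03208582 = 0.052781

Z-interval: p̂ ± E = 0.290000 ± 0.052781 = (0.237219, 0.342781)

Rounded to 4 decimal places:

(0.2372, 0.3428)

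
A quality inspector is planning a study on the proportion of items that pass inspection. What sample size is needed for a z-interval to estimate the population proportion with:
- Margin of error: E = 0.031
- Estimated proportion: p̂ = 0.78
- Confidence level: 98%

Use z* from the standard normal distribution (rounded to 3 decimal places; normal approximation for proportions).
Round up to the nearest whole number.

Using z* for proportion z-interval (normal approximation).

For 98% confidence, z* = 2.326 (from standard normal table)

Sample size formula for proportion z-interval: n = z*²p̂(1-p̂)/E²

n = 2.326² × 0.78 × 0.22 / 0.031²
  = 5.410276 × 0.1716 / 0.000961
  = 966.0805

Round up to the nearest whole number: n = 967

967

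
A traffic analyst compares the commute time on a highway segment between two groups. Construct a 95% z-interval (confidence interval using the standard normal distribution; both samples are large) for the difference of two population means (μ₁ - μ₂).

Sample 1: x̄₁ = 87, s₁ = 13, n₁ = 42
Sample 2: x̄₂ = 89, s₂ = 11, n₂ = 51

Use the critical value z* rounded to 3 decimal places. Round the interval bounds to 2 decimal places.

Both samples are large (n₁ = 42 ≥ 30, n₂ = 51 ≥ 30), so a z-interval for the difference of means applies.

Point estimate: x̄₁ - x̄₂ = 87 - 89 = -2

Standard error: SE = √(s₁²/n₁ + s₂²/n₂)
= √(13²/42 + 11²/51)
= √(4.023810 + 2.372549)
= 2.529102

For 95% confidence, z* = 1.96 (from standard normal table)
Margin of error: E = z* × SE = 1.96 × 2.529102 = 4.9570

Z-interval: (x̄₁ - x̄₂) ± E = -2 ± 4.9570 = (-6.9570, 2.9570)

Rounded to 2 decimal places:

(-6.96, 2.96)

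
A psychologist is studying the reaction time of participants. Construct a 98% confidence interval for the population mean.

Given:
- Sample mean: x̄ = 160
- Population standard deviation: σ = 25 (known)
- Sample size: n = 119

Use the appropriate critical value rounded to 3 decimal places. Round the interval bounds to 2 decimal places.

The population standard deviation σ is known, so use a z-interval (standard normal critical value).

For 98% confidence, z* = 2.326 (from standard normal table)

Standard error: SE = σ/√n = 25/√119 = 2.291746

Margin of error: E = z* × SE = 2.326 × 2.291746 = 5.3306

Z-interval: x̄ ± E = 160 ± 5.3306 = (154.6694, 165.3306)

Rounded to 2 decimal places:

(154.67, 165.33)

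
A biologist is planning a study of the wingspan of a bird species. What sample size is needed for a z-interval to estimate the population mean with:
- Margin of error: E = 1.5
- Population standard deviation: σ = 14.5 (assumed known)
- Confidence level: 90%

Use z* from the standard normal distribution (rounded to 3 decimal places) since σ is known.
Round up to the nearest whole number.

Using z* since population σ is known (z-interval formula).

For 90% confidence, z* = 1.645 (from standard normal table)

Sample size formula for z-interval: n = (z*σ/E)²

n = (1.645 × 14.5 / 1.5)²
  = (15.901667)²
  = 252.8630

Round up to the nearest whole number: n = 253

253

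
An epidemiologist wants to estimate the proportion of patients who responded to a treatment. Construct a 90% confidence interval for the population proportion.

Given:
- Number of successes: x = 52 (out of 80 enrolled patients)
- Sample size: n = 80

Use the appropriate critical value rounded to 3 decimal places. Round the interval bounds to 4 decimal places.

Sample proportion: p̂ = 52/80 = 0.650000

Check conditions for normal approximation:
  np̂ = 52 ≥ 10 ✓
  n(1-p̂) = 28 ≥ 10 ✓

The sample is large enough, so use a z-interval (normal approximation) for the proportion.

For 90% confidence, z* = 1.645 (from standard normal table)

Standard error: SE = √(p̂(1-p̂)/n) = √(0.650000×0.350000/80) = 0.05332682

Margin of error: E = z* × SE = 1.645 × 0.05332682 = 0.087723

Z-interval: p̂ ± E = 0.650000 ± 0.087723 = (0.562277, 0.737723)

Rounded to 4 decimal places:

(0.5623, 0.7377)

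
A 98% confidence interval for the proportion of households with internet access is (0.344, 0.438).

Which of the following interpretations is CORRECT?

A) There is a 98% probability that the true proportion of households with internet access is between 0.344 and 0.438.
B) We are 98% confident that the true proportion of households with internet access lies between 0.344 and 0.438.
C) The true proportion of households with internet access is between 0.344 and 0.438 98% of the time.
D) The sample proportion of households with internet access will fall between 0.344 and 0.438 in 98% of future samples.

A confidence interval represents our confidence in the procedure, not a probability statement about the parameter.

Key concept: If we repeated this sampling process many times and computed a 98% CI each time, about 98% of those intervals would contain the true population parameter.

For this specific interval (0.344, 0.438):
- Midpoint (point estimate): 0.391
- Margin of error: 0.047

The correct interpretation is the one stating confidence that the true parameter lies in the interval — option B.

B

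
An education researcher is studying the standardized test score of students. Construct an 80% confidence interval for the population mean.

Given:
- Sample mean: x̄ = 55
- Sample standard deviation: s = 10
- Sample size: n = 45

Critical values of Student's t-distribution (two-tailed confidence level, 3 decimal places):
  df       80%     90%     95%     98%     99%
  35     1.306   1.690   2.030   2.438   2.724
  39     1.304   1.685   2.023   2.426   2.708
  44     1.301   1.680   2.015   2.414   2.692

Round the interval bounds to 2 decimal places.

The population standard deviation σ is unknown (only the sample standard deviation s is given), so use a t-interval with df = n - 1 = 45 - 1 = 44.

For 80% confidence with df = 44, t* = 1.301 (from t-table)

Standard error: SE = s/√n = 10/√45 = 1.490712

Margin of error: E = t* × SE = 1.301 × 1.490712 = 1.9394

T-interval: x̄ ± E = 55 ± 1.9394 = (53.0606, 56.9394)

Rounded to 2 decimal places:

(53.06, 56.94)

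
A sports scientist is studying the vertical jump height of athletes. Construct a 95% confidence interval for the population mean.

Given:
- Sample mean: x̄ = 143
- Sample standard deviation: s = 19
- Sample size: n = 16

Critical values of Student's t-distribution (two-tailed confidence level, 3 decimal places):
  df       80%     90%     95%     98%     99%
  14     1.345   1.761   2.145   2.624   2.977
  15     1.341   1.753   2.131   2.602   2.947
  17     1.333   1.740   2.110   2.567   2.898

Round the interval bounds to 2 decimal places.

The population standard deviation σ is unknown (only the sample standard deviation s is given), so use a t-interval with df = n - 1 = 16 - 1 = 15.

For 95% confidence with df = 15, t* = 2.131 (from t-table)

Standard error: SE = s/√n = 19/√16 = 4.750000

Margin of error: E = t* × SE = 2.131 × 4.750000 = 10.1222

T-interval: x̄ ± E = 143 ± 10.1222 = (132.8777, 153.1223)

Rounded to 2 decimal places:

(132.88, 153.12)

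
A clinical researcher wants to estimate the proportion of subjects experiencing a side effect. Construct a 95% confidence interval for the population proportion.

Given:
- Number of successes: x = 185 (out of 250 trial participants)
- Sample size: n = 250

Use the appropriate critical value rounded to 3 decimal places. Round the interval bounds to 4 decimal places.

Sample proportion: p̂ = 185/250 = 0.740000

Check conditions for normal approximation:
  np̂ = 185 ≥ 10 ✓
  n(1-p̂) = 65 ≥ 10 ✓

The sample is large enough, so use a z-interval (normal approximation) for the proportion.

For 95% confidence, z* = 1.96 (from standard normal table)

Standard error: SE = √(p̂(1-p̂)/n) = √(0.740000×0.260000/250) = 0.02774167

Margin of error: E = z* × SE = 1.96 × 0.02774167 = 0.054374

Z-interval: p̂ ± E = 0.740000 ± 0.054374 = (0.685626, 0.794374)

Rounded to 4 decimal places:

(0.6856, 0.7944)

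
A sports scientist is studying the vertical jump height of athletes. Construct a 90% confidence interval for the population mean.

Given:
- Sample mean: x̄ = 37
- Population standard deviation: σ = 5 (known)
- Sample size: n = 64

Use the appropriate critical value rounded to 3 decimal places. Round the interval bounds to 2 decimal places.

The population standard deviation σ is known, so use a z-interval (standard normal critical value).

For 90% confidence, z* = 1.645 (from standard normal table)

Standard error: SE = σ/√n = 5/√64 = 0.625000

Margin of error: E = z* × SE = 1.645 × 0.625000 = 1.0281

Z-interval: x̄ ± E = 37 ± 1.0281 = (35.9719, 38.0281)

Rounded to 2 decimal places:

(35.97, 38.03)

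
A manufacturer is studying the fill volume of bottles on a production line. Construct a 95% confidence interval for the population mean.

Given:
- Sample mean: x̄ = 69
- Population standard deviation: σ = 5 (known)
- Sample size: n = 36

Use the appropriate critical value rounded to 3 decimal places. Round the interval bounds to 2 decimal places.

The population standard deviation σ is known, so use a z-interval (standard normal critical value).

For 95% confidence, z* = 1.96 (from standard normal table)

Standard error: SE = σ/√n = 5/√36 = 0.833333

Margin of error: E = z* × SE = 1.96 × 0.833333 = 1.6333

Z-interval: x̄ ± E = 69 ± 1.6333 = (67.3667, 70.6333)

Rounded to 2 decimal places:

(67.37, 70.63)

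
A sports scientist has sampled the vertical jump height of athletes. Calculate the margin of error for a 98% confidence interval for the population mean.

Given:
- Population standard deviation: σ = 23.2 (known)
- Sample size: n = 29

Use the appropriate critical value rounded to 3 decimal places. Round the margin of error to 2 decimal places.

The population standard deviation σ is known, so use the z-interval margin of error formula.

For 98% confidence, z* = 2.326 (from standard normal table)

Margin of error formula for z-interval: E = z* × σ/√n

E = 2.326 × 23.2/√29
  = 2.326 × 4.308132
  = 10.0207

Rounded to 2 decimal places:

10.02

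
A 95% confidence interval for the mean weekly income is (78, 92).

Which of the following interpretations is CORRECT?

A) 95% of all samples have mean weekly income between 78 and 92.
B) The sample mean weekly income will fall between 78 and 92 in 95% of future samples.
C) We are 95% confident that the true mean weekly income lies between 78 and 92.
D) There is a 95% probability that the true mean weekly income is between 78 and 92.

A confidence interval represents our confidence in the procedure, not a probability statement about the parameter.

Key concept: If we repeated this sampling process many times and computed a 95% CI each time, about 95% of those intervals would contain the true population parameter.

For this specific interval (78, 92):
- Midpoint (point estimate): 85
- Margin of error: 7

The correct interpretation is the one stating confidence that the true parameter lies in the interval — option C.

C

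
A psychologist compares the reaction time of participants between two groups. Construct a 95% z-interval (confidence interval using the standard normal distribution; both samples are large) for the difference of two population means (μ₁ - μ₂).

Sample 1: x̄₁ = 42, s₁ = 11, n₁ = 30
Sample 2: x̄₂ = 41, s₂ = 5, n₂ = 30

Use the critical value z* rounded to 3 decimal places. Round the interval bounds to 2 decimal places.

Both samples are large (n₁ = 30 ≥ 30, n₂ = 30 ≥ 30), so a z-interval for the difference of means applies.

Point estimate: x̄₁ - x̄₂ = 42 - 41 = 1

Standard error: SE = √(s₁²/n₁ + s₂²/n₂)
= √(11²/30 + 5²/30)
= √(4.033333 + 0.833333)
= 2.206052

For 95% confidence, z* = 1.96 (from standard normal table)
Margin of error: E = z* × SE = 1.96 × 2.206052 = 4.3239

Z-interval: (x̄₁ - x̄₂) ± E = 1 ± 4.3239 = (-3.3239, 5.3239)

Rounded to 2 decimal places:

(-3.32, 5.32)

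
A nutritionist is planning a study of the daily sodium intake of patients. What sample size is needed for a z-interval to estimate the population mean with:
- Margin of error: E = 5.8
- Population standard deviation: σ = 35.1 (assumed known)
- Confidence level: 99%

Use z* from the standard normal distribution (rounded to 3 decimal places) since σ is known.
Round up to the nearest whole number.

Using z* since population σ is known (z-interval formula).

For 99% confidence, z* = 2.576 (from standard normal table)

Sample size formula for z-interval: n = (z*σ/E)²

n = (2.576 × 35.1 / 5.8)²
  = (15.589241)²
  = 243.0244

Round up to the nearest whole number: n = 244

244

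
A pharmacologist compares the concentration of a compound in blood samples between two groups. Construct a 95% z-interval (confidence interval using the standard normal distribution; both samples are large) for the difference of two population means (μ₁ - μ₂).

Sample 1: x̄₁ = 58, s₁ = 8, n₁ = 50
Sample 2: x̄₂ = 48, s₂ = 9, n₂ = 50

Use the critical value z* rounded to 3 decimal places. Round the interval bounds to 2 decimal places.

Both samples are large (n₁ = 50 ≥ 30, n₂ = 50 ≥ 30), so a z-interval for the difference of means applies.

Point estimate: x̄₁ - x̄₂ = 58 - 48 = 10

Standard error: SE = √(s₁²/n₁ + s₂²/n₂)
= √(8²/50 + 9²/50)
= √(1.280000 + 1.620000)
= 1.702939

For 95% confidence, z* = 1.96 (from standard normal table)
Margin of error: E = z* × SE = 1.96 × 1.702939 = 3.3378

Z-interval: (x̄₁ - x̄₂) ± E = 10 ± 3.3378 = (6.6622, 13.3378)

Rounded to 2 decimal places:

(6.66, 13.34)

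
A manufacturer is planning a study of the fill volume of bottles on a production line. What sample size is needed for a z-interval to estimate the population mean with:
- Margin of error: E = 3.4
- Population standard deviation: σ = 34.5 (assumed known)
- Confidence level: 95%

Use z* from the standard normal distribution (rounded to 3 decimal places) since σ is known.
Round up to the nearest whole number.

Using z* since population σ is known (z-interval formula).

For 95% confidence, z* = 1.96 (from standard normal table)

Sample size formula for z-interval: n = (z*σ/E)²

n = (1.96 × 34.5 / 3.4)²
  = (19.888235)²
  = 395.5419

Round up to the nearest whole number: n = 396

396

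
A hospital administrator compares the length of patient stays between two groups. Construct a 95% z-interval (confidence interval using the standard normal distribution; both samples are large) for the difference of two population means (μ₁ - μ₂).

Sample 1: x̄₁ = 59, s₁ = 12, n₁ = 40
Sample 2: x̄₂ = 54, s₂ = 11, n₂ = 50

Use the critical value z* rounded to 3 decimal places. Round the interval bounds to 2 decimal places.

Both samples are large (n₁ = 40 ≥ 30, n₂ = 50 ≥ 30), so a z-interval for the difference of means applies.

Point estimate: x̄₁ - x̄₂ = 59 - 54 = 5

Standard error: SE = √(s₁²/n₁ + s₂²/n₂)
= √(12²/40 + 11²/50)
= √(3.600000 + 2.420000)
= 2.453569

For 95% confidence, z* = 1.96 (from standard normal table)
Margin of error: E = z* × SE = 1.96 × 2.453569 = 4.8090

Z-interval: (x̄₁ - x̄₂) ± E = 5 ± 4.8090 = (0.1910, 9.8090)

Rounded to 2 decimal places:

(0.19, 9.81)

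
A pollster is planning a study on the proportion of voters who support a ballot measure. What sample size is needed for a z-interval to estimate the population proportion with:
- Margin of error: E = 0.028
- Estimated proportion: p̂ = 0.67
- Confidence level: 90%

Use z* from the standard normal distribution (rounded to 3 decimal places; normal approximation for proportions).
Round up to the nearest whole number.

Using z* for proportion z-interval (normal approximation).

For 90% confidence, z* = 1.645 (from standard normal table)

Sample size formula for proportion z-interval: n = z*²p̂(1-p̂)/E²

n = 1.645² × 0.67 × 0.33 / 0.028²
  = 2.706025 × 0.2211 / 0.000784
  = 763.1405

Round up to the nearest whole number: n = 764

764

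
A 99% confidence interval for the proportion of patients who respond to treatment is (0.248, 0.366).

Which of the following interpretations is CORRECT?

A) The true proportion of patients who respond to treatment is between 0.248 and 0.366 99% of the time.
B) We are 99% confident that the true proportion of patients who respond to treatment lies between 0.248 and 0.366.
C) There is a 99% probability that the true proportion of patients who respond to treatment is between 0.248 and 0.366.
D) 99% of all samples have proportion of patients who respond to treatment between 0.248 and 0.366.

A confidence interval represents our confidence in the procedure, not a probability statement about the parameter.

Key concept: If we repeated this sampling process many times and computed a 99% CI each time, about 99% of those intervals would contain the true population parameter.

For this specific interval (0.248, 0.366):
- Midpoint (point estimate): 0.307
- Margin of error: 0.059

The correct interpretation is the one stating confidence that the true parameter lies in the interval — option B.

B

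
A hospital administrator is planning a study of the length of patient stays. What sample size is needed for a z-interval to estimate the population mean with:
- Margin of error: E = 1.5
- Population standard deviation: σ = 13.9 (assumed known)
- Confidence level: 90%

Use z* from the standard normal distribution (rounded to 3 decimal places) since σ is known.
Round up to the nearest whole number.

Using z* since population σ is known (z-interval formula).

For 90% confidence, z* = 1.645 (from standard normal table)

Sample size formula for z-interval: n = (z*σ/E)²

n = (1.645 × 13.9 / 1.5)²
  = (15.243667)²
  = 232.3694

Round up to the nearest whole number: n = 233

233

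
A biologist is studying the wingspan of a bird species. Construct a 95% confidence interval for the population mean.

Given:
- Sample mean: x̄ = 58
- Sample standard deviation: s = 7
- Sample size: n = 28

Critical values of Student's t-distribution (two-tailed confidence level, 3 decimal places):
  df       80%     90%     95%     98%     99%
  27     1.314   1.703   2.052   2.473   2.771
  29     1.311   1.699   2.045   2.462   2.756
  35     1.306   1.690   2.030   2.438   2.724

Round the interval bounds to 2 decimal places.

The population standard deviation σ is unknown (only the sample standard deviation s is given), so use a t-interval with df = n - 1 = 28 - 1 = 27.

For 95% confidence with df = 27, t* = 2.052 (from t-table)

Standard error: SE = s/√n = 7/√28 = 1.322876

Margin of error: E = t* × SE = 2.052 × 1.322876 = 2.7145

T-interval: x̄ ± E = 58 ± 2.7145 = (55.2855, 60.7145)

Rounded to 2 decimal places:

(55.29, 60.71)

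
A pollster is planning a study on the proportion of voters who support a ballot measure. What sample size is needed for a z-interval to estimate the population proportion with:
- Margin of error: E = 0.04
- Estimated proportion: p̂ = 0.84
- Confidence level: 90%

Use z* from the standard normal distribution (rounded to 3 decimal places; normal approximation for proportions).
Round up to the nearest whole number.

Using z* for proportion z-interval (normal approximation).

For 90% confidence, z* = 1.645 (from standard normal table)

Sample size formula for proportion z-interval: n = z*²p̂(1-p̂)/E²

n = 1.645² × 0.84 × 0.16 / 0.04²
  = 2.706025 × 0.1344 / 0.0016
  = 227.3061

Round up to the nearest whole number: n = 228

228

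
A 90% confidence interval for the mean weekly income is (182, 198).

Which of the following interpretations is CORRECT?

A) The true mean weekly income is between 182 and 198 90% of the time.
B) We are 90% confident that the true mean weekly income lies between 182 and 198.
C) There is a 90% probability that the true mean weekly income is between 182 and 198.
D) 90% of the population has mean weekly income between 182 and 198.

A confidence interval represents our confidence in the procedure, not a probability statement about the parameter.

Key concept: If we repeated this sampling process many times and computed a 90% CI each time, about 90% of those intervals would contain the true population parameter.

For this specific interval (182, 198):
- Midpoint (point estimate): 190
- Margin of error: 8

The correct interpretation is the one stating confidence that the true parameter lies in the interval — option B.

B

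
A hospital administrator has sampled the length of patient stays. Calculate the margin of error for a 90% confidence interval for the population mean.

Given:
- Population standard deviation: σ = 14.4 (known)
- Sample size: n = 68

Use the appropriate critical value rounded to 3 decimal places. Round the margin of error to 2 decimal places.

The population standard deviation σ is known, so use the z-interval margin of error formula.

For 90% confidence, z* = 1.645 (from standard normal table)

Margin of error formula for z-interval: E = z* × σ/√n

E = 1.645 × 14.4/√68
  = 1.645 × 1.746257
  = 2.8726

Rounded to 2 decimal places:

2.87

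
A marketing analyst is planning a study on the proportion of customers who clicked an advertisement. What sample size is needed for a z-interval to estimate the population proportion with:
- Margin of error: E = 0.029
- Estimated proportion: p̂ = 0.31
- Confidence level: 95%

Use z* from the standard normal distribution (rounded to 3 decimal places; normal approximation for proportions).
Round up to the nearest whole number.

Using z* for proportion z-interval (normal approximation).

For 95% confidence, z* = 1.96 (from standard normal table)

Sample size formula for proportion z-interval: n = z*²p̂(1-p̂)/E²

n = 1.96² × 0.31 × 0.69 / 0.029²
  = 3.8416 × 0.2139 / 0.000841
  = 977.0728

Round up to the nearest whole number: n = 978

978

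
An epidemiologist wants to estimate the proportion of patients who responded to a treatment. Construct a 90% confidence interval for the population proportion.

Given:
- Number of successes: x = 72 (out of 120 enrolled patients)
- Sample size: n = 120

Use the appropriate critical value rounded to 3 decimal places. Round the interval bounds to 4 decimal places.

Sample proportion: p̂ = 72/120 = 0.600000

Check conditions for normal approximation:
  np̂ = 72 ≥ 10 ✓
  n(1-p̂) = 48 ≥ 10 ✓

The sample is large enough, so use a z-interval (normal approximation) for the proportion.

For 90% confidence, z* = 1.645 (from standard normal table)

Standard error: SE = √(p̂(1-p̂)/n) = √(0.600000×0.400000/120) = 0.04472136

Margin of error: E = z* × SE = 1.645 × 0.04472136 = 0.073567

Z-interval: p̂ ± E = 0.600000 ± 0.073567 = (0.526433, 0.673567)

Rounded to 4 decimal places:

(0.5264, 0.6736)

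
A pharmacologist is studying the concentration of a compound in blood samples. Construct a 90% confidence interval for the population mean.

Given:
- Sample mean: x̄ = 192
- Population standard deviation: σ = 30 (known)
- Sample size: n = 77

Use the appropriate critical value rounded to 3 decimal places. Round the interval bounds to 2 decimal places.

The population standard deviation σ is known, so use a z-interval (standard normal critical value).

For 90% confidence, z* = 1.645 (from standard normal table)

Standard error: SE = σ/√n = 30/√77 = 3.418817

Margin of error: E = z* × SE = 1.645 × 3.418817 = 5.6240

Z-interval: x̄ ± E = 192 ± 5.6240 = (186.3760, 197.6240)

Rounded to 2 decimal places:

(186.38, 197.62)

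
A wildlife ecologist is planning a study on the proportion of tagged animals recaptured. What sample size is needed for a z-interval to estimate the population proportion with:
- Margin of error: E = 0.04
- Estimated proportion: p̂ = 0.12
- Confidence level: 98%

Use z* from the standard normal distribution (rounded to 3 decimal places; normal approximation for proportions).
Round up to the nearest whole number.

Using z* for proportion z-interval (normal approximation).

For 98% confidence, z* = 2.326 (from standard normal table)

Sample size formula for proportion z-interval: n = z*²p̂(1-p̂)/E²

n = 2.326² × 0.12 × 0.88 / 0.04²
  = 5.410276 × 0.1056 / 0.0016
  = 357.0782

Round up to the nearest whole number: n = 358

358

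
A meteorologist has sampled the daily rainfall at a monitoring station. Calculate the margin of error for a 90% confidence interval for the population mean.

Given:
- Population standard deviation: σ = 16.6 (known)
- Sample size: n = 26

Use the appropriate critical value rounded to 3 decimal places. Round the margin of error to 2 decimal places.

The population standard deviation σ is known, so use the z-interval margin of error formula.

For 90% confidence, z* = 1.645 (from standard normal table)

Margin of error formula for z-interval: E = z* × σ/√n

E = 1.645 × 16.6/√26
  = 1.645 × 3.255528
  = 5.3553

Rounded to 2 decimal places:

5.36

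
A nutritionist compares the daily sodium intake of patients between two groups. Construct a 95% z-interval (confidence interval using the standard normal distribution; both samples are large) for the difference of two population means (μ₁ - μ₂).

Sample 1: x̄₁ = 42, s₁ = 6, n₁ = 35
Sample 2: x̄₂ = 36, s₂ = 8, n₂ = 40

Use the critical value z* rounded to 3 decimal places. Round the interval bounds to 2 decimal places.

Both samples are large (n₁ = 35 ≥ 30, n₂ = 40 ≥ 30), so a z-interval for the difference of means applies.

Point estimate: x̄₁ - x̄₂ = 42 - 36 = 6

Standard error: SE = √(s₁²/n₁ + s₂²/n₂)
= √(6²/35 + 8²/40)
= √(1.028571 + 1.600000)
= 1.621287

For 95% confidence, z* = 1.96 (from standard normal table)
Margin of error: E = z* × SE = 1.96 × 1.621287 = 3.1777

Z-interval: (x̄₁ - x̄₂) ± E = 6 ± 3.1777 = (2.8223, 9.1777)

Rounded to 2 decimal places:

(2.82, 9.18)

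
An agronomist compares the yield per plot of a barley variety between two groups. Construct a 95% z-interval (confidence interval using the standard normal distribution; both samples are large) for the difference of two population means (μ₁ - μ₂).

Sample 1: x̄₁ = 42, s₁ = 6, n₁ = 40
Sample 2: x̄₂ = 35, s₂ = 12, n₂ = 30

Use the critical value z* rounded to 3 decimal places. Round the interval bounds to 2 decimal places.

Both samples are large (n₁ = 40 ≥ 30, n₂ = 30 ≥ 30), so a z-interval for the difference of means applies.

Point estimate: x̄₁ - x̄₂ = 42 - 35 = 7

Standard error: SE = √(s₁²/n₁ + s₂²/n₂)
= √(6²/40 + 12²/30)
= √(0.900000 + 4.800000)
= 2.387467

For 95% confidence, z* = 1.96 (from standard normal table)
Margin of error: E = z* × SE = 1.96 × 2.387467 = 4.6794

Z-interval: (x̄₁ - x̄₂) ± E = 7 ± 4.6794 = (2.3206, 11.6794)

Rounded to 2 decimal places:

(2.32, 11.68)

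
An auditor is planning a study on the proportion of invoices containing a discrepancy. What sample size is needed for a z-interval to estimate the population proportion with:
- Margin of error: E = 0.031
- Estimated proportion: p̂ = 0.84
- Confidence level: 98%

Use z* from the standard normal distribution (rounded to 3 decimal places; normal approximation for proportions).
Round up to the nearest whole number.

Using z* for proportion z-interval (normal approximation).

For 98% confidence, z* = 2.326 (from standard normal table)

Sample size formula for proportion z-interval: n = z*²p̂(1-p̂)/E²

n = 2.326² × 0.84 × 0.16 / 0.031²
  = 5.410276 × 0.1344 / 0.000961
  = 756.6505

Round up to the nearest whole number: n = 757

757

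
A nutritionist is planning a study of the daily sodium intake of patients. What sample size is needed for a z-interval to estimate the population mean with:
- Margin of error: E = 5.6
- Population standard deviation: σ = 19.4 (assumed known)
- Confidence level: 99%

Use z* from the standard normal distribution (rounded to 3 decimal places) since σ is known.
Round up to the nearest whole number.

Using z* since population σ is known (z-interval formula).

For 99% confidence, z* = 2.576 (from standard normal table)

Sample size formula for z-interval: n = (z*σ/E)²

n = (2.576 × 19.4 / 5.6)²
  = (8.924000)²
  = 79.6378

Round up to the nearest whole number: n = 80

80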